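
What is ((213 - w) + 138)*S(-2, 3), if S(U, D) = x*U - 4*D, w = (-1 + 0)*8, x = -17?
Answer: 7898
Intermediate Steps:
w = -8 (w = -1*8 = -8)
S(U, D) = -17*U - 4*D
((213 - w) + 138)*S(-2, 3) = ((213 - 1*(-8)) + 138)*(-17*(-2) - 4*3) = ((213 + 8) + 138)*(34 - 12) = (221 + 138)*22 = 359*22 = 7898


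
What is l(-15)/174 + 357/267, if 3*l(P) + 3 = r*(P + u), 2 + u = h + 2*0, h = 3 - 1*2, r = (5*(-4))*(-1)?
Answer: 33371/46458 ≈ 0.71830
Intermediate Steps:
r = 20 (r = -20*(-1) = 20)
h = 1 (h = 3 - 2 = 1)
u = -1 (u = -2 + (1 + 2*0) = -2 + (1 + 0) = -2 + 1 = -1)
l(P) = -23/3 + 20*P/3 (l(P) = -1 + (20*(P - 1))/3 = -1 + (20*(-1 + P))/3 = -1 + (-20 + 20*P)/3 = -1 + (-20/3 + 20*P/3) = -23/3 + 20*P/3)
l(-15)/174 + 357/267 = (-23/3 + (20/3)*(-15))/174 + 357/267 = (-23/3 - 100)*(1/174) + 357*(1/267) = -323/3*1/174 + 119/89 = -323/522 + 119/89 = 33371/46458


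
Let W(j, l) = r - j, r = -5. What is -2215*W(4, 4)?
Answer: 19935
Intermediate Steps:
W(j, l) = -5 - j
-2215*W(4, 4) = -2215*(-5 - 1*4) = -2215*(-5 - 4) = -2215*(-9) = 19935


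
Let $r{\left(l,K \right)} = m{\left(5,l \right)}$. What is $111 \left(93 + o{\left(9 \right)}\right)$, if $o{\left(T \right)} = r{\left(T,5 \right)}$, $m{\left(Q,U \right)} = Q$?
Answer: $10878$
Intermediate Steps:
$r{\left(l,K \right)} = 5$
$o{\left(T \right)} = 5$
$111 \left(93 + o{\left(9 \right)}\right) = 111 \left(93 + 5\right) = 111 \cdot 98 = 10878$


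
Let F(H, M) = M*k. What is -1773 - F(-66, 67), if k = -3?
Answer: -1572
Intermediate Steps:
F(H, M) = -3*M (F(H, M) = M*(-3) = -3*M)
-1773 - F(-66, 67) = -1773 - (-3)*67 = -1773 - 1*(-201) = -1773 + 201 = -1572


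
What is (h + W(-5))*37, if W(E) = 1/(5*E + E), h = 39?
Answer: 43253/30 ≈ 1441.8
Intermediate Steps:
W(E) = 1/(6*E)
(h + W(-5))*37 = (39 + (1/6)/(-5))*37 = (39 + (1/6)*(-1/5))*37 = (39 - 1/30)*37 = (1169/30)*37 = 43253/30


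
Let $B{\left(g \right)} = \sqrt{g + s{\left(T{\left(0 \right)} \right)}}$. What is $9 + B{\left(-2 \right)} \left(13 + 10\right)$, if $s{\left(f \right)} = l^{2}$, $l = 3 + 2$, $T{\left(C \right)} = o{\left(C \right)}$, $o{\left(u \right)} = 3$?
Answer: $9 + 23 \sqrt{23} \approx 119.3$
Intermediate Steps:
$T{\left(C \right)} = 3$
$l = 5$
$s{\left(f \right)} = 25$ ($s{\left(f \right)} = 5^{2} = 25$)
$B{\left(g \right)} = \sqrt{25 + g}$ ($B{\left(g \right)} = \sqrt{g + 25} = \sqrt{25 + g}$)
$9 + B{\left(-2 \right)} \left(13 + 10\right) = 9 + \sqrt{25 - 2} \left(13 + 10\right) = 9 + \sqrt{23} \cdot 23 = 9 + 23 \sqrt{23}$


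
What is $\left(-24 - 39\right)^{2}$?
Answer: $3969$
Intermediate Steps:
$\left(-24 - 39\right)^{2} = \left(-63\right)^{2} = 3969$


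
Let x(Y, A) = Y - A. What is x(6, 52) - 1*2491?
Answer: -2537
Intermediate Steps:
x(6, 52) - 1*2491 = (6 - 1*52) - 1*2491 = (6 - 52) - 2491 = -46 - 2491 = -2537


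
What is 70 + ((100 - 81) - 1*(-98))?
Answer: 187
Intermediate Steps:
70 + ((100 - 81) - 1*(-98)) = 70 + (19 + 98) = 70 + 117 = 187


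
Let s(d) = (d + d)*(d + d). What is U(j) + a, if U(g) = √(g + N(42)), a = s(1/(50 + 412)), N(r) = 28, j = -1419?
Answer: 1/53361 + I*√1391 ≈ 1.874e-5 + 37.296*I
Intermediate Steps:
s(d) = 4*d² (s(d) = (2*d)*(2*d) = 4*d²)
a = 1/53361 (a = 4*(1/(50 + 412))² = 4*(1/462)² = 4*(1/213444) = 1/53361 ≈ 1.8740e-5)
U(g) = √(28 + g) (U(g) = √(g + 28) = √(28 + g))
U(j) + a = √(28 - 1419) + 1/53361 = √(-1391) + 1/53361 = I*√1391 + 1/53361 = 1/53361 + I*√1391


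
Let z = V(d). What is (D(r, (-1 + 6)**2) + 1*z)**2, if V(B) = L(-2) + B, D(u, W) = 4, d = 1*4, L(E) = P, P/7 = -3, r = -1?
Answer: 169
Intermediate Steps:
P = -21 (P = 7*(-3) = -21)
L(E) = -21
d = 4
V(B) = -21 + B
z = -17 (z = -21 + 4 = -17)
(D(r, (-1 + 6)**2) + 1*z)**2 = (4 + 1*(-17))**2 = (4 - 17)**2 = (-13)**2 = 169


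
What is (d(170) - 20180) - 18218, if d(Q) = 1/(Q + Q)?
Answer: -13055319/340 ≈ -38398.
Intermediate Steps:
d(Q) = 1/(2*Q)
(d(170) - 20180) - 18218 = ((1/2)/170 - 20180) - 18218 = ((1/2)*(1/170) - 20180) - 18218 = (1/340 - 20180) - 18218 = -6861199/340 - 18218 = -13055319/340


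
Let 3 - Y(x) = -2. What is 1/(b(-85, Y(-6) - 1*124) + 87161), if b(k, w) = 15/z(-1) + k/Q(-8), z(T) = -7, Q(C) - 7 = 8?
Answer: 21/1830217 ≈ 1.1474e-5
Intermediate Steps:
Y(x) = 5 (Y(x) = 3 - 1*(-2) = 3 + 2 = 5)
Q(C) = 15 (Q(C) = 7 + 8 = 15)
b(k, w) = -15/7 + k/15 (b(k, w) = 15/(-7) + k/15 = 15*(-1/7) + k*(1/15) = -15/7 + k/15)
1/(b(-85, Y(-6) - 1*124) + 87161) = 1/((-15/7 + (1/15)*(-85)) + 87161) = 1/((-15/7 - 17/3) + 87161) = 1/(-164/21 + 87161) = 1/(1830217/21) = 21/1830217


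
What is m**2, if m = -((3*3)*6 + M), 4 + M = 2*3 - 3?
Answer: 2809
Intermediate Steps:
M = -1 (M = -4 + (2*3 - 3) = -4 + (6 - 3) = -4 + 3 = -1)
m = -53 (m = -((3*3)*6 - 1) = -(9*6 - 1) = -(54 - 1) = -1*53 = -53)
m**2 = (-53)**2 = 2809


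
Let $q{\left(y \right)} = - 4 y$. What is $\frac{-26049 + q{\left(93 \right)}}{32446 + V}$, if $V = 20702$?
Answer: $- \frac{8807}{17716} \approx -0.49712$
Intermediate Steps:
$\frac{-26049 + q{\left(93 \right)}}{32446 + V} = \frac{-26049 - 372}{32446 + 20702} = \frac{-26049 - 372}{53148} = \left(-26421\right) \frac{1}{53148} = - \frac{8807}{17716}$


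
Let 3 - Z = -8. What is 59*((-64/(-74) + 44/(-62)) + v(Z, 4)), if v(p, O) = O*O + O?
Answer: 1363962/1147 ≈ 1189.2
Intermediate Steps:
Z = 11 (Z = 3 - 1*(-8) = 3 + 8 = 11)
v(p, O) = O + O² (v(p, O) = O² + O = O + O²)
59*((-64/(-74) + 44/(-62)) + v(Z, 4)) = 59*((-64/(-74) + 44/(-62)) + 4*(1 + 4)) = 59*((-64*(-1/74) + 44*(-1/62)) + 4*5) = 59*((32/37 - 22/31) + 20) = 59*(178/1147 + 20) = 59*(23118/1147) = 1363962/1147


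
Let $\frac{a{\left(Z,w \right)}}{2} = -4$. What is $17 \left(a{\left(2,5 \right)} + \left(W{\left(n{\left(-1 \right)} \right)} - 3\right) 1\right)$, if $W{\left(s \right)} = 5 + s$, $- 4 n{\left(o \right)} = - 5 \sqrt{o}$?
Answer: $-102 + \frac{85 i}{4} \approx -102.0 + 21.25 i$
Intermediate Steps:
$a{\left(Z,w \right)} = -8$ ($a{\left(Z,w \right)} = 2 \left(-4\right) = -8$)
$n{\left(o \right)} = \frac{5 \sqrt{o}}{4}$ ($n{\left(o \right)} = - \frac{\left(-5\right) \sqrt{o}}{4} = \frac{5 \sqrt{o}}{4}$)
$17 \left(a{\left(2,5 \right)} + \left(W{\left(n{\left(-1 \right)} \right)} - 3\right) 1\right) = 17 \left(-8 + \left(\left(5 + \frac{5 \sqrt{-1}}{4}\right) - 3\right) 1\right) = 17 \left(-8 + \left(\left(5 + \frac{5 i}{4}\right) - 3\right) 1\right) = 17 \left(-8 + \left(2 + \frac{5 i}{4}\right) 1\right) = 17 \left(-8 + \left(2 + \frac{5 i}{4}\right)\right) = 17 \left(-6 + \frac{5 i}{4}\right) = -102 + \frac{85 i}{4}$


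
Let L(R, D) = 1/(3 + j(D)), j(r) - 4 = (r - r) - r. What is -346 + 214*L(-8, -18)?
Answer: -8436/25 ≈ -337.44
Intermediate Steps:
j(r) = 4 - r (j(r) = 4 + ((r - r) - r) = 4 + (0 - r) = 4 - r)
L(R, D) = 1/(7 - D) (L(R, D) = 1/(3 + (4 - D)) = 1/(7 - D))
-346 + 214*L(-8, -18) = -346 + 214*(-1/(-7 - 18)) = -346 + 214*(-1/(-25)) = -346 + 214*(-1*(-1/25)) = -346 + 214*(1/25) = -346 + 214/25 = -8436/25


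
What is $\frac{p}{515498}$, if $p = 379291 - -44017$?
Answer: $\frac{211654}{257749} \approx 0.82116$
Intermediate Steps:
$p = 423308$ ($p = 379291 + 44017 = 423308$)
$\frac{p}{515498} = \frac{423308}{515498} = 423308 \cdot \frac{1}{515498} = \frac{211654}{257749}$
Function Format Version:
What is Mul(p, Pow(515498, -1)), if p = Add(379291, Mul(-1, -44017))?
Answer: Rational(211654, 257749) ≈ 0.82116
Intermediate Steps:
p = 423308 (p = Add(379291, 44017) = 423308)
Mul(p, Pow(515498, -1)) = Mul(423308, Pow(515498, -1)) = Mul(423308, Rational(1, 515498)) = Rational(211654, 257749)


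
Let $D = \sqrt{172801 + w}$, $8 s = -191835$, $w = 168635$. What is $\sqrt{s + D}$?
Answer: $\frac{\sqrt{-383670 + 32 \sqrt{85359}}}{4} \approx 152.95 i$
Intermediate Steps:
$s = - \frac{191835}{8}$ ($s = \frac{1}{8} \left(-191835\right) = - \frac{191835}{8} \approx -23979.0$)
$D = 2 \sqrt{85359}$ ($D = \sqrt{172801 + 168635} = \sqrt{341436} = 2 \sqrt{85359} \approx 584.33$)
$\sqrt{s + D} = \sqrt{- \frac{191835}{8} + 2 \sqrt{85359}}$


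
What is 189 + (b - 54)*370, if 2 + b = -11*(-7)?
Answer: 7959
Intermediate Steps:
b = 75 (b = -2 - 11*(-7) = -2 + 77 = 75)
189 + (b - 54)*370 = 189 + (75 - 54)*370 = 189 + 21*370 = 189 + 7770 = 7959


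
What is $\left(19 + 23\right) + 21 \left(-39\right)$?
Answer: $-777$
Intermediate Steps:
$\left(19 + 23\right) + 21 \left(-39\right) = 42 - 819 = -777$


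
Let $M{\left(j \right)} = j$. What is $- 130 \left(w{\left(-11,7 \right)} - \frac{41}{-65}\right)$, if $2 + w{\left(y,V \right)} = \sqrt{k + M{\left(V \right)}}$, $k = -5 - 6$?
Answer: $178 - 260 i \approx 178.0 - 260.0 i$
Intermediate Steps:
$k = -11$ ($k = -5 - 6 = -11$)
$w{\left(y,V \right)} = -2 + \sqrt{-11 + V}$
$- 130 \left(w{\left(-11,7 \right)} - \frac{41}{-65}\right) = - 130 \left(\left(-2 + \sqrt{-11 + 7}\right) - \frac{41}{-65}\right) = - 130 \left(\left(-2 + \sqrt{-4}\right) - - \frac{41}{65}\right) = - 130 \left(\left(-2 + 2 i\right) + \frac{41}{65}\right) = - 130 \left(- \frac{89}{65} + 2 i\right) = 178 - 260 i$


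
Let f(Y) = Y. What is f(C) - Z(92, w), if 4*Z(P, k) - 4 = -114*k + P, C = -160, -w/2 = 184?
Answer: -10672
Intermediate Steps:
w = -368 (w = -2*184 = -368)
Z(P, k) = 1 - 57*k/2 + P/4 (Z(P, k) = 1 + (-114*k + P)/4 = 1 + (P - 114*k)/4 = 1 + (-57*k/2 + P/4) = 1 - 57*k/2 + P/4)
f(C) - Z(92, w) = -160 - (1 - 57/2*(-368) + (1/4)*92) = -160 - (1 + 10488 + 23) = -160 - 1*10512 = -160 - 10512 = -10672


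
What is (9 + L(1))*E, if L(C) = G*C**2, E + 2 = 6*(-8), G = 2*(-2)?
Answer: -250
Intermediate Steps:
G = -4
E = -50 (E = -2 + 6*(-8) = -2 - 48 = -50)
L(C) = -4*C**2
(9 + L(1))*E = (9 - 4*1**2)*(-50) = (9 - 4*1)*(-50) = (9 - 4)*(-50) = 5*(-50) = -250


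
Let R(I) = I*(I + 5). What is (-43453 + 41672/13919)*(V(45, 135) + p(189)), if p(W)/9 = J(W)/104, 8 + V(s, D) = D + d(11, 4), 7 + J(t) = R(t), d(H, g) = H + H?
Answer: -208907560406145/1447576 ≈ -1.4432e+8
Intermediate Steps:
d(H, g) = 2*H
R(I) = I*(5 + I)
J(t) = -7 + t*(5 + t)
V(s, D) = 14 + D (V(s, D) = -8 + (D + 2*11) = -8 + (D + 22) = -8 + (22 + D) = 14 + D)
p(W) = -63/104 + 9*W*(5 + W)/104 (p(W) = 9*((-7 + W*(5 + W))/104) = 9*((-7 + W*(5 + W))*(1/104)) = 9*(-7/104 + W*(5 + W)/104) = -63/104 + 9*W*(5 + W)/104)
(-43453 + 41672/13919)*(V(45, 135) + p(189)) = (-43453 + 41672/13919)*((14 + 135) + (-63/104 + (9/104)*189*(5 + 189))) = (-43453 + 41672*(1/13919))*(149 + (-63/104 + (9/104)*189*194)) = (-43453 + 41672/13919)*(149 + (-63/104 + 164997/52)) = -604780635*(149 + 329931/104)/13919 = -604780635/13919*345427/104 = -208907560406145/1447576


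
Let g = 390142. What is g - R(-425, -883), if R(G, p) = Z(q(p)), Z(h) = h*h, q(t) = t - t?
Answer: 390142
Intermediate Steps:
q(t) = 0
Z(h) = h**2
R(G, p) = 0 (R(G, p) = 0**2 = 0)
g - R(-425, -883) = 390142 - 1*0 = 390142 + 0 = 390142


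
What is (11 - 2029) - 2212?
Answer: -4230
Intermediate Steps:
(11 - 2029) - 2212 = -2018 - 2212 = -4230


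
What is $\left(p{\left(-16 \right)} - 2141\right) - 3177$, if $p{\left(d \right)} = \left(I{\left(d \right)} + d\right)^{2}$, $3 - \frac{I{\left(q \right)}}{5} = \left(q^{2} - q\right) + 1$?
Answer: $1860638$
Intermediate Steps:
$I{\left(q \right)} = 10 - 5 q^{2} + 5 q$ ($I{\left(q \right)} = 15 - 5 \left(\left(q^{2} - q\right) + 1\right) = 15 - 5 \left(1 + q^{2} - q\right) = 15 - \left(5 - 5 q + 5 q^{2}\right) = 10 - 5 q^{2} + 5 q$)
$p{\left(d \right)} = \left(10 - 5 d^{2} + 6 d\right)^{2}$ ($p{\left(d \right)} = \left(\left(10 - 5 d^{2} + 5 d\right) + d\right)^{2} = \left(10 - 5 d^{2} + 6 d\right)^{2}$)
$\left(p{\left(-16 \right)} - 2141\right) - 3177 = \left(\left(10 - 5 \left(-16\right)^{2} + 6 \left(-16\right)\right)^{2} - 2141\right) - 3177 = \left(\left(10 - 1280 - 96\right)^{2} - 2141\right) - 3177 = \left(\left(-1366\right)^{2} - 2141\right) - 3177 = \left(1865956 - 2141\right) - 3177 = 1863815 - 3177 = 1860638$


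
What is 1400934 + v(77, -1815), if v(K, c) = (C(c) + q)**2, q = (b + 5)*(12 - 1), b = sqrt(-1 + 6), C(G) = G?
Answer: 4499139 - 38720*sqrt(5) ≈ 4.4126e+6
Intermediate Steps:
b = sqrt(5) ≈ 2.2361
q = 55 + 11*sqrt(5) (q = (sqrt(5) + 5)*(12 - 1) = (5 + sqrt(5))*11 = 55 + 11*sqrt(5) ≈ 79.597)
v(K, c) = (55 + c + 11*sqrt(5))**2 (v(K, c) = (c + (55 + 11*sqrt(5)))**2 = (55 + c + 11*sqrt(5))**2)
1400934 + v(77, -1815) = 1400934 + (55 - 1815 + 11*sqrt(5))**2 = 1400934 + (-1760 + 11*sqrt(5))**2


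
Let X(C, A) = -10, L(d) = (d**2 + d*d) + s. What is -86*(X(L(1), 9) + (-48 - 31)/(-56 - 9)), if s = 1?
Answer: 49106/65 ≈ 755.48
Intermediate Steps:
L(d) = 1 + 2*d**2 (L(d) = (d**2 + d*d) + 1 = (d**2 + d**2) + 1 = 2*d**2 + 1 = 1 + 2*d**2)
-86*(X(L(1), 9) + (-48 - 31)/(-56 - 9)) = -86*(-10 + (-48 - 31)/(-56 - 9)) = -86*(-10 - 79/(-65)) = -86*(-10 - 79*(-1/65)) = -86*(-10 + 79/65) = -86*(-571/65) = 49106/65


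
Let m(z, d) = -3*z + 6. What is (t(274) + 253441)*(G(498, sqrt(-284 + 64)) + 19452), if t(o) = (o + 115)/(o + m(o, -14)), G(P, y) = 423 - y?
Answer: 2730122080875/542 - 137364633*I*sqrt(55)/271 ≈ 5.0371e+9 - 3.7591e+6*I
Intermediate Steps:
m(z, d) = 6 - 3*z
t(o) = (115 + o)/(6 - 2*o) (t(o) = (o + 115)/(o + (6 - 3*o)) = (115 + o)/(6 - 2*o))
(t(274) + 253441)*(G(498, sqrt(-284 + 64)) + 19452) = ((-115 - 1*274)/(2*(-3 + 274)) + 253441)*((423 - sqrt(-284 + 64)) + 19452) = ((1/2)*(-115 - 274)/271 + 253441)*((423 - sqrt(-220)) + 19452) = ((1/2)*(1/271)*(-389) + 253441)*((423 - 2*I*sqrt(55)) + 19452) = (-389/542 + 253441)*((423 - 2*I*sqrt(55)) + 19452) = 137364633*(19875 - 2*I*sqrt(55))/542 = 2730122080875/542 - 137364633*I*sqrt(55)/271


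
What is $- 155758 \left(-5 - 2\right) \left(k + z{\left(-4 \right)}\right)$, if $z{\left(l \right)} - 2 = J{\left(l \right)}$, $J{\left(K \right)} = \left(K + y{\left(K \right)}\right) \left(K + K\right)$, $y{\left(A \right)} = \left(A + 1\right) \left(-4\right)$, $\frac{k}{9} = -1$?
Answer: $-77411726$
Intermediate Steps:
$k = -9$ ($k = 9 \left(-1\right) = -9$)
$y{\left(A \right)} = -4 - 4 A$ ($y{\left(A \right)} = \left(1 + A\right) \left(-4\right) = -4 - 4 A$)
$J{\left(K \right)} = 2 K \left(-4 - 3 K\right)$ ($J{\left(K \right)} = \left(K - \left(4 + 4 K\right)\right) \left(K + K\right) = \left(-4 - 3 K\right) 2 K = 2 K \left(-4 - 3 K\right)$)
$z{\left(l \right)} = 2 - 2 l \left(4 + 3 l\right)$
$- 155758 \left(-5 - 2\right) \left(k + z{\left(-4 \right)}\right) = - 155758 \left(-5 - 2\right) \left(-9 + \left(2 - - 8 \left(4 + 3 \left(-4\right)\right)\right)\right) = - 155758 \left(- 7 \left(-9 + \left(2 - - 8 \left(4 - 12\right)\right)\right)\right) = - 155758 \left(- 7 \left(-9 + \left(2 - \left(-8\right) \left(-8\right)\right)\right)\right) = - 155758 \left(- 7 \left(-9 + \left(2 - 64\right)\right)\right) = - 155758 \left(- 7 \left(-9 - 62\right)\right) = - 155758 \left(\left(-7\right) \left(-71\right)\right) = \left(-155758\right) 497 = -77411726$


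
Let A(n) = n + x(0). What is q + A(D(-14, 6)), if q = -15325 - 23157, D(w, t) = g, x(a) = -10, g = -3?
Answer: -38495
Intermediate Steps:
D(w, t) = -3
q = -38482
A(n) = -10 + n (A(n) = n - 10 = -10 + n)
q + A(D(-14, 6)) = -38482 + (-10 - 3) = -38482 - 13 = -38495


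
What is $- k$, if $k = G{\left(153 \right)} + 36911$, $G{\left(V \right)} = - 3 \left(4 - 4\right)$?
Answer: $-36911$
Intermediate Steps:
$G{\left(V \right)} = 0$ ($G{\left(V \right)} = \left(-3\right) 0 = 0$)
$k = 36911$ ($k = 0 + 36911 = 36911$)
$- k = \left(-1\right) 36911 = -36911$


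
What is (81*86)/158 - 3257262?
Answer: -257320215/79 ≈ -3.2572e+6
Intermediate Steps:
(81*86)/158 - 3257262 = 6966*(1/158) - 3257262 = 3483/79 - 3257262 = -257320215/79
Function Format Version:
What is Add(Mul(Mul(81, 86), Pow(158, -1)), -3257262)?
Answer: Rational(-257320215, 79) ≈ -3.2572e+6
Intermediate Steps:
Add(Mul(Mul(81, 86), Pow(158, -1)), -3257262) = Add(Mul(6966, Rational(1, 158)), -3257262) = Add(Rational(3483, 79), -3257262) = Rational(-257320215, 79)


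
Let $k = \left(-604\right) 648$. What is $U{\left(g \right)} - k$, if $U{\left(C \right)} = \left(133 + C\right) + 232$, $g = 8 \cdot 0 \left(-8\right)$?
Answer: $391757$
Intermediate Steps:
$g = 0$ ($g = 0 \left(-8\right) = 0$)
$U{\left(C \right)} = 365 + C$
$k = -391392$
$U{\left(g \right)} - k = \left(365 + 0\right) - -391392 = 365 + 391392 = 391757$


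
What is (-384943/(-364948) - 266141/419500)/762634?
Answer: 4022247677/7297248462307750 ≈ 5.5120e-7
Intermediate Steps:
(-384943/(-364948) - 266141/419500)/762634 = (-384943*(-1/364948) - 266141*1/419500)*(1/762634) = (384943/364948 - 266141/419500)*(1/762634) = (4022247677/9568480375)*(1/762634) = 4022247677/7297248462307750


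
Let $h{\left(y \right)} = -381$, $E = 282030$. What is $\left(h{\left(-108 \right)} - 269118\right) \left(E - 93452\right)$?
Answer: $-50821582422$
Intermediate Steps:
$\left(h{\left(-108 \right)} - 269118\right) \left(E - 93452\right) = \left(-381 - 269118\right) \left(282030 - 93452\right) = \left(-269499\right) 188578 = -50821582422$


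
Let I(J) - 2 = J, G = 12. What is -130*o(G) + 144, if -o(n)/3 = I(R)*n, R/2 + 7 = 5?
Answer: -9216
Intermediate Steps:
R = -4 (R = -14 + 2*5 = -14 + 10 = -4)
I(J) = 2 + J
o(n) = 6*n (o(n) = -3*(2 - 4)*n = -(-6)*n = 6*n)
-130*o(G) + 144 = -780*12 + 144 = -130*72 + 144 = -9360 + 144 = -9216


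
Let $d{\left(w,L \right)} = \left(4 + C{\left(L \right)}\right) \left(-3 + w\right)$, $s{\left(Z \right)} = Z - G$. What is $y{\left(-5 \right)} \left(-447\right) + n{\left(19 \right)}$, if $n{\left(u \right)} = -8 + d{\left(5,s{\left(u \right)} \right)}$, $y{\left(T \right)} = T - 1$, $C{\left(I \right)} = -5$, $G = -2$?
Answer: $2672$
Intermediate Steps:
$y{\left(T \right)} = -1 + T$ ($y{\left(T \right)} = T - 1 = -1 + T$)
$s{\left(Z \right)} = 2 + Z$ ($s{\left(Z \right)} = Z - -2 = Z + 2 = 2 + Z$)
$d{\left(w,L \right)} = 3 - w$ ($d{\left(w,L \right)} = \left(4 - 5\right) \left(-3 + w\right) = - (-3 + w) = 3 - w$)
$n{\left(u \right)} = -10$ ($n{\left(u \right)} = -8 + \left(3 - 5\right) = -8 - 2 = -10$)
$y{\left(-5 \right)} \left(-447\right) + n{\left(19 \right)} = \left(-1 - 5\right) \left(-447\right) - 10 = \left(-6\right) \left(-447\right) - 10 = 2682 - 10 = 2672$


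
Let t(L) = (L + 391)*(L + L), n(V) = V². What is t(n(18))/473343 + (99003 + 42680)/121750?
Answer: 3165996571/1477679750 ≈ 2.1425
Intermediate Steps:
t(L) = 2*L*(391 + L) (t(L) = (391 + L)*(2*L) = 2*L*(391 + L))
t(n(18))/473343 + (99003 + 42680)/121750 = (2*18²*(391 + 18²))/473343 + (99003 + 42680)/121750 = (2*324*(391 + 324))*(1/473343) + 141683*(1/121750) = (2*324*715)*(1/473343) + 141683/121750 = 463320*(1/473343) + 141683/121750 = 11880/12137 + 141683/121750 = 3165996571/1477679750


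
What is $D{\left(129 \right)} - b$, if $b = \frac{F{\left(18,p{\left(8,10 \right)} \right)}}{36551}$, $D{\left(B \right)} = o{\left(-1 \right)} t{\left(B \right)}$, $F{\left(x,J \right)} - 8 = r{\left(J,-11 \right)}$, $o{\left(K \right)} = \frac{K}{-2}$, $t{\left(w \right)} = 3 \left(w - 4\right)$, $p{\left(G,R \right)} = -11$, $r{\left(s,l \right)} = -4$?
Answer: $\frac{13706617}{73102} \approx 187.5$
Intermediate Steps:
$t{\left(w \right)} = -12 + 3 w$ ($t{\left(w \right)} = 3 \left(-4 + w\right) = -12 + 3 w$)
$o{\left(K \right)} = - \frac{K}{2}$ ($o{\left(K \right)} = K \left(- \frac{1}{2}\right) = - \frac{K}{2}$)
$F{\left(x,J \right)} = 4$ ($F{\left(x,J \right)} = 8 - 4 = 4$)
$D{\left(B \right)} = -6 + \frac{3 B}{2}$ ($D{\left(B \right)} = \left(- \frac{1}{2}\right) \left(-1\right) \left(-12 + 3 B\right) = \frac{-12 + 3 B}{2} = -6 + \frac{3 B}{2}$)
$b = \frac{4}{36551} \approx 0.00010944$
$D{\left(129 \right)} - b = \left(-6 + \frac{3}{2} \cdot 129\right) - \frac{4}{36551} = \left(-6 + \frac{387}{2}\right) - \frac{4}{36551} = \frac{375}{2} - \frac{4}{36551} = \frac{13706617}{73102}$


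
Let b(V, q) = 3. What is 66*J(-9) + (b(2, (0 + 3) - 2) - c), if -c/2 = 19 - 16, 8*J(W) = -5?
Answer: -129/4 ≈ -32.250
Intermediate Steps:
J(W) = -5/8 (J(W) = (⅛)*(-5) = -5/8)
c = -6 (c = -2*(19 - 16) = -2*3 = -6)
66*J(-9) + (b(2, (0 + 3) - 2) - c) = 66*(-5/8) + (3 - 1*(-6)) = -165/4 + (3 + 6) = -165/4 + 9 = -129/4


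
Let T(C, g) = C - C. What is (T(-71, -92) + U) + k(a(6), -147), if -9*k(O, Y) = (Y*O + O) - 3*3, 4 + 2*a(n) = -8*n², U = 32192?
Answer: 268421/9 ≈ 29825.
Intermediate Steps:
a(n) = -2 - 4*n² (a(n) = -2 + (-8*n²)/2 = -2 - 4*n²)
T(C, g) = 0
k(O, Y) = 1 - O/9 - O*Y/9 (k(O, Y) = -((Y*O + O) - 3*3)/9 = -((O*Y + O) - 9)/9 = -((O + O*Y) - 9)/9 = -(-9 + O + O*Y)/9 = 1 - O/9 - O*Y/9)
(T(-71, -92) + U) + k(a(6), -147) = (0 + 32192) + (1 - (-2 - 4*6²)/9 - ⅑*(-2 - 4*6²)*(-147)) = 32192 + (1 - (-2 - 4*36)/9 - ⅑*(-2 - 4*36)*(-147)) = 32192 + (1 - (-2 - 144)/9 - ⅑*(-2 - 144)*(-147)) = 32192 + (1 - ⅑*(-146) - ⅑*(-146)*(-147)) = 32192 + (1 + 146/9 - 7154/3) = 32192 - 21307/9 = 268421/9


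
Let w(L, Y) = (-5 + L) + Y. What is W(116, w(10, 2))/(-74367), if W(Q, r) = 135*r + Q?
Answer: -1061/74367 ≈ -0.014267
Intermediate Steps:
w(L, Y) = -5 + L + Y
W(Q, r) = Q + 135*r
W(116, w(10, 2))/(-74367) = (116 + 135*(-5 + 10 + 2))/(-74367) = (116 + 135*7)*(-1/74367) = (116 + 945)*(-1/74367) = 1061*(-1/74367) = -1061/74367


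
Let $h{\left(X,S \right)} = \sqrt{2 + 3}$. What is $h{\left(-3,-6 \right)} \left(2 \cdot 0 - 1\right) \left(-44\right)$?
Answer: $44 \sqrt{5} \approx 98.387$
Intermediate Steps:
$h{\left(X,S \right)} = \sqrt{5}$
$h{\left(-3,-6 \right)} \left(2 \cdot 0 - 1\right) \left(-44\right) = \sqrt{5} \left(2 \cdot 0 - 1\right) \left(-44\right) = \sqrt{5} \left(0 - 1\right) \left(-44\right) = \sqrt{5} \left(-1\right) \left(-44\right) = - \sqrt{5} \left(-44\right) = 44 \sqrt{5}$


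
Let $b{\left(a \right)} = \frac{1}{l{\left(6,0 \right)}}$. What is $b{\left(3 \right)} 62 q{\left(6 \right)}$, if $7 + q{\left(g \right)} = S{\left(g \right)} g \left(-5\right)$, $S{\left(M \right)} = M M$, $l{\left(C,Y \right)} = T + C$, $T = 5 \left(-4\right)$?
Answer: $\frac{33697}{7} \approx 4813.9$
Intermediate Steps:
$T = -20$
$l{\left(C,Y \right)} = -20 + C$
$S{\left(M \right)} = M^{2}$
$q{\left(g \right)} = -7 - 5 g^{3}$ ($q{\left(g \right)} = -7 + g^{2} g \left(-5\right) = -7 + g^{3} \left(-5\right) = -7 - 5 g^{3}$)
$b{\left(a \right)} = - \frac{1}{14}$ ($b{\left(a \right)} = \frac{1}{-20 + 6} = \frac{1}{-14} = - \frac{1}{14}$)
$b{\left(3 \right)} 62 q{\left(6 \right)} = - \frac{62 \left(-7 - 5 \cdot 6^{3}\right)}{14} = - \frac{62 \left(-7 - 1080\right)}{14} = - \frac{62 \left(-1087\right)}{14} = \left(- \frac{1}{14}\right) \left(-67394\right) = \frac{33697}{7}$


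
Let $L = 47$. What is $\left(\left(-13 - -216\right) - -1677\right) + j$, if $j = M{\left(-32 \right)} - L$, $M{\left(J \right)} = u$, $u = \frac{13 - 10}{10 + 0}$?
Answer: $\frac{18333}{10} \approx 1833.3$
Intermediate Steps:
$u = \frac{3}{10} \approx 0.3$
$M{\left(J \right)} = \frac{3}{10}$
$j = - \frac{467}{10}$ ($j = \frac{3}{10} - 47 = - \frac{467}{10} \approx -46.7$)
$\left(\left(-13 - -216\right) - -1677\right) + j = \left(\left(-13 - -216\right) - -1677\right) - \frac{467}{10} = \left(\left(-13 + 216\right) + 1677\right) - \frac{467}{10} = \left(203 + 1677\right) - \frac{467}{10} = 1880 - \frac{467}{10} = \frac{18333}{10}$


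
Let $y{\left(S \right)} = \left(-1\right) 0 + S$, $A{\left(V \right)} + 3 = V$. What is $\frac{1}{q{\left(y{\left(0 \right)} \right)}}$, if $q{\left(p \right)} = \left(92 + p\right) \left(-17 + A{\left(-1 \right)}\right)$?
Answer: $- \frac{1}{1932} \approx -0.0005176$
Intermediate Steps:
$A{\left(V \right)} = -3 + V$
$y{\left(S \right)} = S$ ($y{\left(S \right)} = 0 + S = S$)
$q{\left(p \right)} = -1932 - 21 p$ ($q{\left(p \right)} = \left(92 + p\right) \left(-17 - 4\right) = \left(92 + p\right) \left(-21\right) = -1932 - 21 p$)
$\frac{1}{q{\left(y{\left(0 \right)} \right)}} = \frac{1}{-1932 - 0} = \frac{1}{-1932 + 0} = \frac{1}{-1932} = - \frac{1}{1932}$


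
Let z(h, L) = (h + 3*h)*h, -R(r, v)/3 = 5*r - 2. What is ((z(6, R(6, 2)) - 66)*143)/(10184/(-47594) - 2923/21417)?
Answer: -5684751532746/178613995 ≈ -31827.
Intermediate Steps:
R(r, v) = 6 - 15*r (R(r, v) = -3*(5*r - 2) = -3*(-2 + 5*r) = 6 - 15*r)
z(h, L) = 4*h**2 (z(h, L) = (4*h)*h = 4*h**2)
((z(6, R(6, 2)) - 66)*143)/(10184/(-47594) - 2923/21417) = ((4*6**2 - 66)*143)/(10184/(-47594) - 2923/21417) = ((4*36 - 66)*143)/(10184*(-1/47594) - 2923*1/21417) = ((144 - 66)*143)/(-5092/23797 - 2923/21417) = (78*143)/(-178613995/509660349) = 11154*(-509660349/178613995) = -5684751532746/178613995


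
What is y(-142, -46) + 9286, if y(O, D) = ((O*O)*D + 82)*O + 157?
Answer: 131709047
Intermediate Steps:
y(O, D) = 157 + O*(82 + D*O²) (y(O, D) = (O²*D + 82)*O + 157 = (D*O² + 82)*O + 157 = (82 + D*O²)*O + 157 = O*(82 + D*O²) + 157 = 157 + O*(82 + D*O²))
y(-142, -46) + 9286 = (157 + 82*(-142) - 46*(-142)³) + 9286 = (157 - 11644 - 46*(-2863288)) + 9286 = (157 - 11644 + 131711248) + 9286 = 131699761 + 9286 = 131709047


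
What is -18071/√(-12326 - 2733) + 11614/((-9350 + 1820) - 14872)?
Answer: -5807/11201 + 18071*I*√11/407 ≈ -0.51844 + 147.26*I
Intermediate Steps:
-18071/√(-12326 - 2733) + 11614/((-9350 + 1820) - 14872) = -18071*(-I*√11/407) + 11614/(-7530 - 14872) = -18071*(-I*√11/407) + 11614/(-22402) = -(-18071)*I*√11/407 + 11614*(-1/22402) = 18071*I*√11/407 - 5807/11201 = -5807/11201 + 18071*I*√11/407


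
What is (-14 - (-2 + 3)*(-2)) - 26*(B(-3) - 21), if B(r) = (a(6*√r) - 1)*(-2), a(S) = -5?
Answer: 222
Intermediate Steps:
B(r) = 12 (B(r) = (-5 - 1)*(-2) = -6*(-2) = 12)
(-14 - (-2 + 3)*(-2)) - 26*(B(-3) - 21) = (-14 - (-2 + 3)*(-2)) - 26*(12 - 21) = (-14 - (-2)) - 26*(-9) = (-14 - 1*(-2)) + 234 = (-14 + 2) + 234 = -12 + 234 = 222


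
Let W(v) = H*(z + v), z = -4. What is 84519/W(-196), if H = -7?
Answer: 84519/1400 ≈ 60.371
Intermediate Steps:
W(v) = 28 - 7*v (W(v) = -7*(-4 + v) = 28 - 7*v)
84519/W(-196) = 84519/(28 - 7*(-196)) = 84519/(28 + 1372) = 84519/1400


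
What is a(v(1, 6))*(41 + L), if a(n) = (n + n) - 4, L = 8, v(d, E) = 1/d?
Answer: -98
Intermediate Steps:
a(n) = -4 + 2*n (a(n) = 2*n - 4 = -4 + 2*n)
a(v(1, 6))*(41 + L) = (-4 + 2/1)*(41 + 8) = (-4 + 2*1)*49 = (-4 + 2)*49 = -2*49 = -98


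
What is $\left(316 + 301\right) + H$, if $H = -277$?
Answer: $340$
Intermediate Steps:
$\left(316 + 301\right) + H = \left(316 + 301\right) - 277 = 617 - 277 = 340$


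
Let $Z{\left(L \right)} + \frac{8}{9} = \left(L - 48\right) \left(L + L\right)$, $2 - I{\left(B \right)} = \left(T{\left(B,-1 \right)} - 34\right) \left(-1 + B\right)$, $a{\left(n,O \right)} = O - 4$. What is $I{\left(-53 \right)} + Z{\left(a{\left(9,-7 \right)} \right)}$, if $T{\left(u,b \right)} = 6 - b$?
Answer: $- \frac{1430}{9} \approx -158.89$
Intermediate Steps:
$a{\left(n,O \right)} = -4 + O$
$I{\left(B \right)} = -25 + 27 B$ ($I{\left(B \right)} = 2 - \left(\left(6 - -1\right) - 34\right) \left(-1 + B\right) = 2 - \left(\left(6 + 1\right) - 34\right) \left(-1 + B\right) = 2 - \left(7 - 34\right) \left(-1 + B\right) = 2 - - 27 \left(-1 + B\right) = 2 - \left(27 - 27 B\right) = 2 + \left(-27 + 27 B\right) = -25 + 27 B$)
$Z{\left(L \right)} = - \frac{8}{9} + 2 L \left(-48 + L\right)$ ($Z{\left(L \right)} = - \frac{8}{9} + \left(L - 48\right) \left(L + L\right) = - \frac{8}{9} + \left(-48 + L\right) 2 L = - \frac{8}{9} + 2 L \left(-48 + L\right)$)
$I{\left(-53 \right)} + Z{\left(a{\left(9,-7 \right)} \right)} = \left(-25 + 27 \left(-53\right)\right) - \left(\frac{8}{9} - 2 \left(-4 - 7\right)^{2} + 96 \left(-4 - 7\right)\right) = \left(-25 - 1431\right) - \left(- \frac{9496}{9} - 242\right) = -1456 + \left(- \frac{8}{9} + 1056 + 2 \cdot 121\right) = -1456 + \left(- \frac{8}{9} + 1056 + 242\right) = -1456 + \frac{11674}{9} = - \frac{1430}{9}$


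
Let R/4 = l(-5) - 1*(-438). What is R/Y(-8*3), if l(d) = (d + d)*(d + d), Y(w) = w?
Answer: -269/3 ≈ -89.667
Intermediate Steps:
l(d) = 4*d² (l(d) = (2*d)*(2*d) = 4*d²)
R = 2152 (R = 4*(4*(-5)² - 1*(-438)) = 4*(4*25 + 438) = 4*(100 + 438) = 4*538 = 2152)
R/Y(-8*3) = 2152/((-8*3)) = 2152/(-24) = 2152*(-1/24) = -269/3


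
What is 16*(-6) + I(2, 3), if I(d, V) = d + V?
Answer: -91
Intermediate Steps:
I(d, V) = V + d
16*(-6) + I(2, 3) = 16*(-6) + (3 + 2) = -96 + 5 = -91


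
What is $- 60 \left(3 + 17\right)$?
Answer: $-1200$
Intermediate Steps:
$- 60 \left(3 + 17\right) = \left(-60\right) 20 = -1200$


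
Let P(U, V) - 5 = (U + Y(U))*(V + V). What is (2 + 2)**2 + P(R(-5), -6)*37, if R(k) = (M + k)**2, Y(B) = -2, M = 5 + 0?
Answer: 1089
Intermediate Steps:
M = 5
R(k) = (5 + k)**2
P(U, V) = 5 + 2*V*(-2 + U) (P(U, V) = 5 + (U - 2)*(V + V) = 5 + (-2 + U)*(2*V) = 5 + 2*V*(-2 + U))
(2 + 2)**2 + P(R(-5), -6)*37 = (2 + 2)**2 + (5 - 4*(-6) + 2*(5 - 5)**2*(-6))*37 = 4**2 + (5 + 24 + 2*0**2*(-6))*37 = 16 + (5 + 24 + 2*0*(-6))*37 = 16 + (5 + 24 + 0)*37 = 16 + 29*37 = 16 + 1073 = 1089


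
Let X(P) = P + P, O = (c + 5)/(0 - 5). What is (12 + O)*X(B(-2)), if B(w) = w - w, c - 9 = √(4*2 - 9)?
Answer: 0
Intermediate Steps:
c = 9 + I (c = 9 + √(4*2 - 9) = 9 + √(8 - 9) = 9 + √(-1) = 9 + I ≈ 9.0 + 1.0*I)
B(w) = 0
O = -14/5 - I/5 (O = ((9 + I) + 5)/(0 - 5) = (14 + I)/(-5) = (14 + I)*(-⅕) = -14/5 - I/5 ≈ -2.8 - 0.2*I)
X(P) = 2*P
(12 + O)*X(B(-2)) = (12 + (-14/5 - I/5))*(2*0) = (46/5 - I/5)*0 = 0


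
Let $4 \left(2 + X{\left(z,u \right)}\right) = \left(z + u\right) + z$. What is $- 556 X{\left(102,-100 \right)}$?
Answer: $-13344$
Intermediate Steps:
$X{\left(z,u \right)} = -2 + \frac{z}{2} + \frac{u}{4}$ ($X{\left(z,u \right)} = -2 + \frac{\left(z + u\right) + z}{4} = -2 + \frac{\left(u + z\right) + z}{4} = -2 + \frac{u + 2 z}{4} = -2 + \left(\frac{z}{2} + \frac{u}{4}\right) = -2 + \frac{z}{2} + \frac{u}{4}$)
$- 556 X{\left(102,-100 \right)} = - 556 \left(-2 + \frac{1}{2} \cdot 102 + \frac{1}{4} \left(-100\right)\right) = - 556 \left(-2 + 51 - 25\right) = \left(-556\right) 24 = -13344$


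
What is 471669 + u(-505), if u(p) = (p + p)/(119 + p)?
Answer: 91032622/193 ≈ 4.7167e+5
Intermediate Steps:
u(p) = 2*p/(119 + p) (u(p) = (2*p)/(119 + p) = 2*p/(119 + p))
471669 + u(-505) = 471669 + 2*(-505)/(119 - 505) = 471669 + 2*(-505)/(-386) = 471669 + 2*(-505)*(-1/386) = 471669 + 505/193 = 91032622/193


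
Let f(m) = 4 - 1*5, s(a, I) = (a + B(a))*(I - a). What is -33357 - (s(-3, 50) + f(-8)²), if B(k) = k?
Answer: -33040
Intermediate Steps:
s(a, I) = 2*a*(I - a) (s(a, I) = (a + a)*(I - a) = (2*a)*(I - a) = 2*a*(I - a))
f(m) = -1 (f(m) = 4 - 5 = -1)
-33357 - (s(-3, 50) + f(-8)²) = -33357 - (2*(-3)*(50 - 1*(-3)) + (-1)²) = -33357 - (2*(-3)*(50 + 3) + 1) = -33357 - (2*(-3)*53 + 1) = -33357 - (-318 + 1) = -33357 - 1*(-317) = -33357 + 317 = -33040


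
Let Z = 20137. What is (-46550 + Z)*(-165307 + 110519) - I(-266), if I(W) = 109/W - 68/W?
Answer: 384932708145/266 ≈ 1.4471e+9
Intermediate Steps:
I(W) = 41/W
(-46550 + Z)*(-165307 + 110519) - I(-266) = (-46550 + 20137)*(-165307 + 110519) - 41/(-266) = -26413*(-54788) - 41*(-1)/266 = 1447115444 - 1*(-41/266) = 1447115444 + 41/266 = 384932708145/266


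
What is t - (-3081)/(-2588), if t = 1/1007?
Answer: -3099979/2606116 ≈ -1.1895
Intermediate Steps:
t = 1/1007 ≈ 0.00099305
t - (-3081)/(-2588) = 1/1007 - (-3081)/(-2588) = 1/1007 - (-3081)*(-1)/2588 = 1/1007 - 1*3081/2588 = 1/1007 - 3081/2588 = -3099979/2606116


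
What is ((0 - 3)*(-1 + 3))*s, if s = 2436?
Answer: -14616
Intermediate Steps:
((0 - 3)*(-1 + 3))*s = ((0 - 3)*(-1 + 3))*2436 = -3*2*2436 = -6*2436 = -14616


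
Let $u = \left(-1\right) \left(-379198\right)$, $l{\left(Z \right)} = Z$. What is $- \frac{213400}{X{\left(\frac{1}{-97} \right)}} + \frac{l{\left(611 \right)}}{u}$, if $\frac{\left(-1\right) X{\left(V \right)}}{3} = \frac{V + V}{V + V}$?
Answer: $\frac{80920855033}{1137594} \approx 71133.0$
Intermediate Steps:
$u = 379198$
$X{\left(V \right)} = -3$ ($X{\left(V \right)} = - 3 \frac{V + V}{V + V} = - 3 \frac{2 V}{2 V} = - 3 \cdot 2 V \frac{1}{2 V} = \left(-3\right) 1 = -3$)
$- \frac{213400}{X{\left(\frac{1}{-97} \right)}} + \frac{l{\left(611 \right)}}{u} = - \frac{213400}{-3} + \frac{611}{379198} = \left(-213400\right) \left(- \frac{1}{3}\right) + 611 \cdot \frac{1}{379198} = \frac{213400}{3} + \frac{611}{379198} = \frac{80920855033}{1137594}$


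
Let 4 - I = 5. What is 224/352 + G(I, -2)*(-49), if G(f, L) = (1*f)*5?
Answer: 2702/11 ≈ 245.64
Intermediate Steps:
I = -1 (I = 4 - 1*5 = 4 - 5 = -1)
G(f, L) = 5*f (G(f, L) = f*5 = 5*f)
224/352 + G(I, -2)*(-49) = 224/352 + (5*(-1))*(-49) = 224*(1/352) - 5*(-49) = 7/11 + 245 = 2702/11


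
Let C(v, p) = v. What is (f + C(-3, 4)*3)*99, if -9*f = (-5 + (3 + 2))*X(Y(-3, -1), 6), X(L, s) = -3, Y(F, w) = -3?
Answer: -891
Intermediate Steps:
f = 0 (f = -(-5 + (3 + 2))*(-3)/9 = -(-5 + 5)*(-3)/9 = -0*(-3) = -⅑*0 = 0)
(f + C(-3, 4)*3)*99 = (0 - 3*3)*99 = (0 - 9)*99 = -9*99 = -891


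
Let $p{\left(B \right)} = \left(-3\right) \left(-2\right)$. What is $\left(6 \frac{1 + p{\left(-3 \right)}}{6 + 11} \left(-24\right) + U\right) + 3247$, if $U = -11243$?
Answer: $- \frac{136940}{17} \approx -8055.3$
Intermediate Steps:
$p{\left(B \right)} = 6$
$\left(6 \frac{1 + p{\left(-3 \right)}}{6 + 11} \left(-24\right) + U\right) + 3247 = \left(6 \frac{1 + 6}{6 + 11} \left(-24\right) - 11243\right) + 3247 = \left(6 \cdot \frac{7}{17} \left(-24\right) - 11243\right) + 3247 = \left(\frac{42}{17} \left(-24\right) - 11243\right) + 3247 = \left(- \frac{1008}{17} - 11243\right) + 3247 = - \frac{192139}{17} + 3247 = - \frac{136940}{17}$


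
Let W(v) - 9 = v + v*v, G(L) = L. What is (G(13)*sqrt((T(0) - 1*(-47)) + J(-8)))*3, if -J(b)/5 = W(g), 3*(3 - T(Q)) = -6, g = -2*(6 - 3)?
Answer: 39*I*sqrt(143) ≈ 466.37*I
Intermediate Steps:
g = -6 (g = -2*3 = -6)
T(Q) = 5 (T(Q) = 3 - 1/3*(-6) = 3 + 2 = 5)
W(v) = 9 + v + v**2 (W(v) = 9 + (v + v*v) = 9 + (v + v**2) = 9 + v + v**2)
J(b) = -195 (J(b) = -5*(9 - 6 + (-6)**2) = -5*(9 - 6 + 36) = -5*39 = -195)
(G(13)*sqrt((T(0) - 1*(-47)) + J(-8)))*3 = (13*sqrt((5 - 1*(-47)) - 195))*3 = (13*sqrt((5 + 47) - 195))*3 = (13*sqrt(52 - 195))*3 = (13*sqrt(-143))*3 = (13*(I*sqrt(143)))*3 = (13*I*sqrt(143))*3 = 39*I*sqrt(143)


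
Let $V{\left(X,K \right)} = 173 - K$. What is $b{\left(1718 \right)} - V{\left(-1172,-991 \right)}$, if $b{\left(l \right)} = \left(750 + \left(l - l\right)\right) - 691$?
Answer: $-1105$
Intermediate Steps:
$b{\left(l \right)} = 59$ ($b{\left(l \right)} = \left(750 + 0\right) - 691 = 750 - 691 = 59$)
$b{\left(1718 \right)} - V{\left(-1172,-991 \right)} = 59 - \left(173 - -991\right) = 59 - \left(173 + 991\right) = 59 - 1164 = -1105$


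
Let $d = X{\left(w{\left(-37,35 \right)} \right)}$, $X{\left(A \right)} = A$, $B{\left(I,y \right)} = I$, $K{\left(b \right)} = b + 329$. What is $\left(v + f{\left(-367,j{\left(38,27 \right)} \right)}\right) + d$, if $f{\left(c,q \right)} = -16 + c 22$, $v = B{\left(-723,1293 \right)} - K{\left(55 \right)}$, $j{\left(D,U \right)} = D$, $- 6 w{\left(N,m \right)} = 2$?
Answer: $- \frac{27592}{3} \approx -9197.3$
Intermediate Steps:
$w{\left(N,m \right)} = - \frac{1}{3}$ ($w{\left(N,m \right)} = \left(- \frac{1}{6}\right) 2 = - \frac{1}{3}$)
$K{\left(b \right)} = 329 + b$
$v = -1107$ ($v = -723 - \left(329 + 55\right) = -723 - 384 = -1107$)
$f{\left(c,q \right)} = -16 + 22 c$
$d = - \frac{1}{3} \approx -0.33333$
$\left(v + f{\left(-367,j{\left(38,27 \right)} \right)}\right) + d = \left(-1107 + \left(-16 + 22 \left(-367\right)\right)\right) - \frac{1}{3} = \left(-1107 - 8090\right) - \frac{1}{3} = -9197 - \frac{1}{3} = - \frac{27592}{3}$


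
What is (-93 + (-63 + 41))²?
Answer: 13225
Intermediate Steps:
(-93 + (-63 + 41))² = (-93 - 22)² = (-115)² = 13225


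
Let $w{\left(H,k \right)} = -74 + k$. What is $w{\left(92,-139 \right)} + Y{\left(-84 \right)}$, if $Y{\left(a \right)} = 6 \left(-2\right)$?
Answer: $-225$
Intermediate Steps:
$Y{\left(a \right)} = -12$
$w{\left(92,-139 \right)} + Y{\left(-84 \right)} = \left(-74 - 139\right) - 12 = -213 - 12 = -225$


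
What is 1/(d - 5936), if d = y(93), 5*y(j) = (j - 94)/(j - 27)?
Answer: -330/1958881 ≈ -0.00016846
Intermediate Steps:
y(j) = (-94 + j)/(5*(-27 + j)) (y(j) = ((j - 94)/(j - 27))/5 = ((-94 + j)/(-27 + j))/5 = (-94 + j)/(5*(-27 + j)))
d = -1/330 (d = (-94 + 93)/(5*(-27 + 93)) = (⅕)*(-1)/66 = (⅕)*(1/66)*(-1) = -1/330 ≈ -0.0030303)
1/(d - 5936) = 1/(-1/330 - 5936) = 1/(-1958881/330) = -330/1958881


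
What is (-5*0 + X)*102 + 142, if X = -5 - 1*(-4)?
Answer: 40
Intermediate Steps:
X = -1 (X = -5 + 4 = -1)
(-5*0 + X)*102 + 142 = (-5*0 - 1)*102 + 142 = (0 - 1)*102 + 142 = -1*102 + 142 = -102 + 142 = 40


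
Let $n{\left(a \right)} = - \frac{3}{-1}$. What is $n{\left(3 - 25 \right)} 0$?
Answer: $0$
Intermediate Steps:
$n{\left(a \right)} = 3$ ($n{\left(a \right)} = \left(-3\right) \left(-1\right) = 3$)
$n{\left(3 - 25 \right)} 0 = 3 \cdot 0 = 0$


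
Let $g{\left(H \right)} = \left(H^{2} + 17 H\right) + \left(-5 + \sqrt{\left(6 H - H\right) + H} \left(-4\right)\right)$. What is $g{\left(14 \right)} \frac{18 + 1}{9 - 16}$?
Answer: $- \frac{8151}{7} + \frac{152 \sqrt{21}}{7} \approx -1064.9$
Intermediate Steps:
$g{\left(H \right)} = -5 + H^{2} + 17 H - 4 \sqrt{6} \sqrt{H}$ ($g{\left(H \right)} = \left(H^{2} + 17 H\right) + \left(-5 + \sqrt{5 H + H} \left(-4\right)\right) = \left(H^{2} + 17 H\right) + \left(-5 + \sqrt{6 H} \left(-4\right)\right) = \left(H^{2} + 17 H\right) + \left(-5 + \sqrt{6} \sqrt{H} \left(-4\right)\right) = \left(H^{2} + 17 H\right) - \left(5 + 4 \sqrt{6} \sqrt{H}\right) = -5 + H^{2} + 17 H - 4 \sqrt{6} \sqrt{H}$)
$g{\left(14 \right)} \frac{18 + 1}{9 - 16} = \left(-5 + 14^{2} + 17 \cdot 14 - 4 \sqrt{6} \sqrt{14}\right) \frac{18 + 1}{9 - 16} = \left(-5 + 196 + 238 - 8 \sqrt{21}\right) \frac{19}{-7} = \left(429 - 8 \sqrt{21}\right) 19 \left(- \frac{1}{7}\right) = \left(429 - 8 \sqrt{21}\right) \left(- \frac{19}{7}\right) = - \frac{8151}{7} + \frac{152 \sqrt{21}}{7}$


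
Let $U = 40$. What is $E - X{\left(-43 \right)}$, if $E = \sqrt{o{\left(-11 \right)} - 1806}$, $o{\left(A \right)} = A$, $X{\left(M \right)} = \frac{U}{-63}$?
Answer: $\frac{40}{63} + i \sqrt{1817} \approx 0.63492 + 42.626 i$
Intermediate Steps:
$X{\left(M \right)} = - \frac{40}{63}$ ($X{\left(M \right)} = \frac{40}{-63} = 40 \left(- \frac{1}{63}\right) = - \frac{40}{63}$)
$E = i \sqrt{1817}$ ($E = \sqrt{-11 - 1806} = \sqrt{-1817} = i \sqrt{1817} \approx 42.626 i$)
$E - X{\left(-43 \right)} = i \sqrt{1817} - - \frac{40}{63} = i \sqrt{1817} + \frac{40}{63} = \frac{40}{63} + i \sqrt{1817}$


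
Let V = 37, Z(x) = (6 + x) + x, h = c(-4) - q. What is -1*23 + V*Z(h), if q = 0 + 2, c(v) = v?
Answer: -245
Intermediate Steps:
q = 2
h = -6 (h = -4 - 1*2 = -4 - 2 = -6)
Z(x) = 6 + 2*x
-1*23 + V*Z(h) = -1*23 + 37*(6 + 2*(-6)) = -23 + 37*(6 - 12) = -23 + 37*(-6) = -23 - 222 = -245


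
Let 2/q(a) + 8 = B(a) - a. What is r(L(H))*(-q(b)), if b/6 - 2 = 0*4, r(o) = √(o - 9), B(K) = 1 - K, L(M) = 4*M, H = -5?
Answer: 2*I*√29/31 ≈ 0.34743*I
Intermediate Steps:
r(o) = √(-9 + o)
b = 12 (b = 12 + 6*(0*4) = 12 + 6*0 = 12 + 0 = 12)
q(a) = 2/(-7 - 2*a) (q(a) = 2/(-8 + ((1 - a) - a)) = 2/(-8 + (1 - 2*a)) = 2/(-7 - 2*a))
r(L(H))*(-q(b)) = √(-9 + 4*(-5))*(-(-2)/(7 + 2*12)) = √(-9 - 20)*(-(-2)/(7 + 24)) = √(-29)*(-(-2)/31) = (I*√29)*(-(-2)/31) = (I*√29)*(-1*(-2/31)) = (I*√29)*(2/31) = 2*I*√29/31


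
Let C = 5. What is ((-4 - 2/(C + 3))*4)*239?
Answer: -4063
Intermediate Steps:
((-4 - 2/(C + 3))*4)*239 = ((-4 - 2/(5 + 3))*4)*239 = ((-4 - 2/8)*4)*239 = ((-4 - 2*⅛)*4)*239 = ((-4 - ¼)*4)*239 = -17/4*4*239 = -17*239 = -4063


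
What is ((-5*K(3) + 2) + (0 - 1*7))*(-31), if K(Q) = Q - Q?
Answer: 155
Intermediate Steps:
K(Q) = 0
((-5*K(3) + 2) + (0 - 1*7))*(-31) = ((-5*0 + 2) + (0 - 1*7))*(-31) = ((0 + 2) + (0 - 7))*(-31) = (2 - 7)*(-31) = -5*(-31) = 155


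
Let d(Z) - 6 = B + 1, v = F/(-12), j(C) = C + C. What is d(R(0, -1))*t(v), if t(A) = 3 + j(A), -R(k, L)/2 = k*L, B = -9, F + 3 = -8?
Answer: -29/3 ≈ -9.6667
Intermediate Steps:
F = -11 (F = -3 - 8 = -11)
R(k, L) = -2*L*k (R(k, L) = -2*k*L = -2*L*k)
j(C) = 2*C
v = 11/12 (v = -11/(-12) = -11*(-1/12) = 11/12 ≈ 0.91667)
t(A) = 3 + 2*A
d(Z) = -2 (d(Z) = 6 + (-9 + 1) = 6 - 8 = -2)
d(R(0, -1))*t(v) = -2*(3 + 2*(11/12)) = -2*(3 + 11/6) = -2*29/6 = -29/3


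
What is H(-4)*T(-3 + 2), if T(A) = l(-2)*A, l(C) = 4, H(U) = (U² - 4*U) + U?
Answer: -112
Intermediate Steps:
H(U) = U² - 3*U
T(A) = 4*A
H(-4)*T(-3 + 2) = (-4*(-3 - 4))*(4*(-3 + 2)) = (-4*(-7))*(4*(-1)) = 28*(-4) = -112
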